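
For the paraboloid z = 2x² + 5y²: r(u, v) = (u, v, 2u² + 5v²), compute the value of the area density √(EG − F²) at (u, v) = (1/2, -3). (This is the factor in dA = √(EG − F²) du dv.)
√(EG − F²)|_{(1/2, -3)} = sqrt(905)

E = 16*u^2 + 1, F = 40*u*v, G = 100*v^2 + 1, so EG − F² = 16*u^2 + 100*v^2 + 1. Taking the positive square root: √(EG − F²) = sqrt(16*u^2 + 100*v^2 + 1). At (u, v) = (1/2, -3): sqrt(905).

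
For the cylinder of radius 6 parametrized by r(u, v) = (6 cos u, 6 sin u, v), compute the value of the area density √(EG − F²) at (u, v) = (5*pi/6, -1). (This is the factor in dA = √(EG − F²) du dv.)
√(EG − F²)|_{(5*pi/6, -1)} = 6

E = 36, F = 0, G = 1, so EG − F² = 36. Taking the positive square root: √(EG − F²) = 6. At (u, v) = (5*pi/6, -1): 6.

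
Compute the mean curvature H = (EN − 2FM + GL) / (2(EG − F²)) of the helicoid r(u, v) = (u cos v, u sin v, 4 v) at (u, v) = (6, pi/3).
H = 0

With E = 1, F = 0, G = u^2 + 16, L = 0, M = -4/sqrt(u^2 + 16), N = 0, assemble
  H = (EN − 2FM + GL) / (2(EG − F²)) = 0.
At (u, v) = (6, pi/3): H = 0.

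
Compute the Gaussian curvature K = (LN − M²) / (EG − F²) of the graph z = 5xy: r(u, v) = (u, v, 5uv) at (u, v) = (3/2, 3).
K = -400/1274641

Coefficients of the first fundamental form: E = 25*v^2 + 1, F = 25*u*v, G = 25*u^2 + 1.
Coefficients of the second fundamental form: L = 0, M = 5/sqrt(25*u^2 + 25*v^2 + 1), N = 0.
Assemble K = (LN − M²)/(EG − F²) = -25/(625*u^4 + 1250*u^2*v^2 + 50*u^2 + 625*v^4 + 50*v^2 + 1). At (u, v) = (3/2, 3): K = -400/1274641.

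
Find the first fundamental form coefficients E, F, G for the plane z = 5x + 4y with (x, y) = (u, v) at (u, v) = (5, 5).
E = 26;  F = 20;  G = 17

Partials: r_u = (1, 0, 5), r_v = (0, 1, 4). As functions of (u, v):
  E = r_u · r_u = 26,
  F = r_u · r_v = 20,
  G = r_v · r_v = 17.
Evaluating at (u, v) = (5, 5): E = 26, F = 20, G = 17.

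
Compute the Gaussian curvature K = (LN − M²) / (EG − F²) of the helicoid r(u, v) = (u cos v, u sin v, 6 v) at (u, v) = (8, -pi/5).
K = -9/2500

Coefficients of the first fundamental form: E = 1, F = 0, G = u^2 + 36.
Coefficients of the second fundamental form: L = 0, M = -6/sqrt(u^2 + 36), N = 0.
Assemble K = (LN − M²)/(EG − F²) = -36/(u^2 + 36)^2. At (u, v) = (8, -pi/5): K = -9/2500.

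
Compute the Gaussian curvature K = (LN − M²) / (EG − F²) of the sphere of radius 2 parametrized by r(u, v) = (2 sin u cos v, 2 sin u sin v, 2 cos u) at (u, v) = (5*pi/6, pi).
K = 1/4

Coefficients of the first fundamental form: E = 4, F = 0, G = 4*sin(u)^2.
Coefficients of the second fundamental form: L = -2*sin(u)/Abs(sin(u)), M = 0, N = -2*sin(u)^3/Abs(sin(u)).
Assemble K = (LN − M²)/(EG − F²) = 1/4. At (u, v) = (5*pi/6, pi): K = 1/4.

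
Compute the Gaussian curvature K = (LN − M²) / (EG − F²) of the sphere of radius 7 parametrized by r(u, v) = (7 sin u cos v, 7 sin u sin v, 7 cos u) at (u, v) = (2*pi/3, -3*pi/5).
K = 1/49

Coefficients of the first fundamental form: E = 49, F = 0, G = 49*sin(u)^2.
Coefficients of the second fundamental form: L = -7*sin(u)/Abs(sin(u)), M = 0, N = -7*sin(u)^3/Abs(sin(u)).
Assemble K = (LN − M²)/(EG − F²) = 1/49. At (u, v) = (2*pi/3, -3*pi/5): K = 1/49.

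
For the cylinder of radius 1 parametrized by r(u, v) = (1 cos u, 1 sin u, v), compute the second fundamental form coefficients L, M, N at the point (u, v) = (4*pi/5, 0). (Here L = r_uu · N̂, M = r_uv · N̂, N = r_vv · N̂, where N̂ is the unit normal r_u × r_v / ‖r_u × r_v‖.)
L = -1;  M = 0;  N = 0

Compute the unit normal N̂(u, v) = (cos(u), sin(u), 0), and the second partials r_uu, r_uv, r_vv. Take dot products:
  L(u, v) = r_uu · N̂ = -1,
  M(u, v) = r_uv · N̂ = 0,
  N(u, v) = r_vv · N̂ = 0.
Evaluating at (u, v) = (4*pi/5, 0):
  L = -1, M = 0, N = 0.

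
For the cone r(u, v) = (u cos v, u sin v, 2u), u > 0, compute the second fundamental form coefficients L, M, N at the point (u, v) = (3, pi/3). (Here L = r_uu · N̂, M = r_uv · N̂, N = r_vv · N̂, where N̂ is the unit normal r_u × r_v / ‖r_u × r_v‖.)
L = 0;  M = 0;  N = 6*sqrt(5)/5

Compute the unit normal N̂(u, v) = (-2*sqrt(5)*u*cos(v)/(5*Abs(u)), -2*sqrt(5)*u*sin(v)/(5*Abs(u)), sqrt(5)*u/(5*Abs(u))), and the second partials r_uu, r_uv, r_vv. Take dot products:
  L(u, v) = r_uu · N̂ = 0,
  M(u, v) = r_uv · N̂ = 0,
  N(u, v) = r_vv · N̂ = 2*sqrt(5)*u^2/(5*Abs(u)).
Evaluating at (u, v) = (3, pi/3):
  L = 0, M = 0, N = 6*sqrt(5)/5.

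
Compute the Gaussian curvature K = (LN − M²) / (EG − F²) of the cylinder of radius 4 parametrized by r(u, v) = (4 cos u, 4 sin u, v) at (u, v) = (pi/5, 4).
K = 0

Coefficients of the first fundamental form: E = 16, F = 0, G = 1.
Coefficients of the second fundamental form: L = -4, M = 0, N = 0.
Assemble K = (LN − M²)/(EG − F²) = 0. At (u, v) = (pi/5, 4): K = 0.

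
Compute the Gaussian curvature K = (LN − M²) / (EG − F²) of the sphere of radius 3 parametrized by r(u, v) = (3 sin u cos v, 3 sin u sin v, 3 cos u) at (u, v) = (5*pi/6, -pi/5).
K = 1/9

Coefficients of the first fundamental form: E = 9, F = 0, G = 9*sin(u)^2.
Coefficients of the second fundamental form: L = -3*sin(u)/Abs(sin(u)), M = 0, N = -3*sin(u)^3/Abs(sin(u)).
Assemble K = (LN − M²)/(EG − F²) = 1/9. At (u, v) = (5*pi/6, -pi/5): K = 1/9.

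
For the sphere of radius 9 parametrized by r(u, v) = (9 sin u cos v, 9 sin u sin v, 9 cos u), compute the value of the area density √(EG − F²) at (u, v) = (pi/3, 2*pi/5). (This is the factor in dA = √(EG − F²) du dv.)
√(EG − F²)|_{(pi/3, 2*pi/5)} = 81*sqrt(3)/2

E = 81, F = 0, G = 81*sin(u)^2, so EG − F² = 6561*sin(u)^2. Taking the positive square root: √(EG − F²) = 81*Abs(sin(u)). At (u, v) = (pi/3, 2*pi/5): 81*sqrt(3)/2.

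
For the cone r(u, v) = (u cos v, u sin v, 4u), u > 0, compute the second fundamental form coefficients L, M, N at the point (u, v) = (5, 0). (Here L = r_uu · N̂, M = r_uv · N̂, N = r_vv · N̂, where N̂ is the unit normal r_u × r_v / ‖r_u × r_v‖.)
L = 0;  M = 0;  N = 20*sqrt(17)/17

Compute the unit normal N̂(u, v) = (-4*sqrt(17)*u*cos(v)/(17*Abs(u)), -4*sqrt(17)*u*sin(v)/(17*Abs(u)), sqrt(17)*u/(17*Abs(u))), and the second partials r_uu, r_uv, r_vv. Take dot products:
  L(u, v) = r_uu · N̂ = 0,
  M(u, v) = r_uv · N̂ = 0,
  N(u, v) = r_vv · N̂ = 4*sqrt(17)*u^2/(17*Abs(u)).
Evaluating at (u, v) = (5, 0):
  L = 0, M = 0, N = 20*sqrt(17)/17.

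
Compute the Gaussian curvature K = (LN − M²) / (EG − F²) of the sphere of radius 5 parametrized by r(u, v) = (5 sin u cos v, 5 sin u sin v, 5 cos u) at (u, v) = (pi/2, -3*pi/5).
K = 1/25

Coefficients of the first fundamental form: E = 25, F = 0, G = 25*sin(u)^2.
Coefficients of the second fundamental form: L = -5*sin(u)/Abs(sin(u)), M = 0, N = -5*sin(u)^3/Abs(sin(u)).
Assemble K = (LN − M²)/(EG − F²) = 1/25. At (u, v) = (pi/2, -3*pi/5): K = 1/25.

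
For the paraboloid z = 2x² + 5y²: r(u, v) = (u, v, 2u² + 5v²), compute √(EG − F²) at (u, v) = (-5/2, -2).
√(EG − F²)|_{(-5/2, -2)} = sqrt(501)

E = 16*u^2 + 1, F = 40*u*v, G = 100*v^2 + 1; EG − F² = 16*u^2 + 100*v^2 + 1; √(EG − F²) = sqrt(16*u^2 + 100*v^2 + 1). At the given point: sqrt(501).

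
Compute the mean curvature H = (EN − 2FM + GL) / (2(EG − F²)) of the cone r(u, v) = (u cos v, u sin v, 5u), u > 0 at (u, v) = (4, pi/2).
H = 5*sqrt(26)/208

With E = 26, F = 0, G = u^2, L = 0, M = 0, N = 5*sqrt(26)*u^2/(26*Abs(u)), assemble
  H = (EN − 2FM + GL) / (2(EG − F²)) = 5*sqrt(26)/(52*Abs(u)).
At (u, v) = (4, pi/2): H = 5*sqrt(26)/208.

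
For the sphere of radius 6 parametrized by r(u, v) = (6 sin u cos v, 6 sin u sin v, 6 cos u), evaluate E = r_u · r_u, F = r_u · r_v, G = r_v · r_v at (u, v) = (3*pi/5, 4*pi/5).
E = 36;  F = 0;  G = 9*sqrt(5)/2 + 45/2

Partials: r_u = (6*cos(u)*cos(v), 6*sin(v)*cos(u), -6*sin(u)), r_v = (-6*sin(u)*sin(v), 6*sin(u)*cos(v), 0). As functions of (u, v):
  E = r_u · r_u = 36,
  F = r_u · r_v = 0,
  G = r_v · r_v = 36*sin(u)^2.
Evaluating at (u, v) = (3*pi/5, 4*pi/5): E = 36, F = 0, G = 9*sqrt(5)/2 + 45/2.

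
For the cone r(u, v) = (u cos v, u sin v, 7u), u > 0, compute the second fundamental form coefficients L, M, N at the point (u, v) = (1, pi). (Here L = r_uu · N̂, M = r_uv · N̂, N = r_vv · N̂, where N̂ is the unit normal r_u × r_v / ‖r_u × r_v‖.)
L = 0;  M = 0;  N = 7*sqrt(2)/10

Compute the unit normal N̂(u, v) = (-7*sqrt(2)*u*cos(v)/(10*Abs(u)), -7*sqrt(2)*u*sin(v)/(10*Abs(u)), sqrt(2)*u/(10*Abs(u))), and the second partials r_uu, r_uv, r_vv. Take dot products:
  L(u, v) = r_uu · N̂ = 0,
  M(u, v) = r_uv · N̂ = 0,
  N(u, v) = r_vv · N̂ = 7*sqrt(2)*u^2/(10*Abs(u)).
Evaluating at (u, v) = (1, pi):
  L = 0, M = 0, N = 7*sqrt(2)/10.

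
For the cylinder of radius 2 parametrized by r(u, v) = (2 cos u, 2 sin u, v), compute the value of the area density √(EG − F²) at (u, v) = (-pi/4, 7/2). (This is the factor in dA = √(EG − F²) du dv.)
√(EG − F²)|_{(-pi/4, 7/2)} = 2

E = 4, F = 0, G = 1, so EG − F² = 4. Taking the positive square root: √(EG − F²) = 2. At (u, v) = (-pi/4, 7/2): 2.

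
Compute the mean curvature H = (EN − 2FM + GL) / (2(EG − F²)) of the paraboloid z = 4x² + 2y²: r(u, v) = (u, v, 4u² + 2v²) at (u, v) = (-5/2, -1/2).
H = 274*sqrt(5)/6075

With E = 64*u^2 + 1, F = 32*u*v, G = 16*v^2 + 1, L = 8/sqrt(64*u^2 + 16*v^2 + 1), M = 0, N = 4/sqrt(64*u^2 + 16*v^2 + 1), assemble
  H = (EN − 2FM + GL) / (2(EG − F²)) = 2*(64*u^2 + 32*v^2 + 3)/(64*u^2 + 16*v^2 + 1)^(3/2).
At (u, v) = (-5/2, -1/2): H = 274*sqrt(5)/6075.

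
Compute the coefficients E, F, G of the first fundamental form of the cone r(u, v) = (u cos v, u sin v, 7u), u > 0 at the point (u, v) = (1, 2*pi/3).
E = 50;  F = 0;  G = 1

Partials: r_u = (cos(v), sin(v), 7), r_v = (-u*sin(v), u*cos(v), 0). As functions of (u, v):
  E = r_u · r_u = 50,
  F = r_u · r_v = 0,
  G = r_v · r_v = u^2.
Evaluating at (u, v) = (1, 2*pi/3): E = 50, F = 0, G = 1.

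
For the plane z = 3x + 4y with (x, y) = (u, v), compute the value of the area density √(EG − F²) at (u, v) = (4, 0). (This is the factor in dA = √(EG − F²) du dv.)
√(EG − F²)|_{(4, 0)} = sqrt(26)

E = 10, F = 12, G = 17, so EG − F² = 26. Taking the positive square root: √(EG − F²) = sqrt(26). At (u, v) = (4, 0): sqrt(26).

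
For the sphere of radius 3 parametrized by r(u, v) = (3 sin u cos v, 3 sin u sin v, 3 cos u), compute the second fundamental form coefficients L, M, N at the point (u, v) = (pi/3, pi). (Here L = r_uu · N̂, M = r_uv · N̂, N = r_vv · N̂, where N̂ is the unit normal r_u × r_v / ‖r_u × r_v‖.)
L = -3;  M = 0;  N = -9/4

Compute the unit normal N̂(u, v) = (sin(u)^2*cos(v)/Abs(sin(u)), sin(u)^2*sin(v)/Abs(sin(u)), sin(2*u)/(2*Abs(sin(u)))), and the second partials r_uu, r_uv, r_vv. Take dot products:
  L(u, v) = r_uu · N̂ = -3*sin(u)/Abs(sin(u)),
  M(u, v) = r_uv · N̂ = 0,
  N(u, v) = r_vv · N̂ = -3*sin(u)^3/Abs(sin(u)).
Evaluating at (u, v) = (pi/3, pi):
  L = -3, M = 0, N = -9/4.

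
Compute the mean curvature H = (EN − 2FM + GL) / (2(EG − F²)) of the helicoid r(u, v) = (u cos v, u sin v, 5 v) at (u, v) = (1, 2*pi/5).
H = 0

With E = 1, F = 0, G = u^2 + 25, L = 0, M = -5/sqrt(u^2 + 25), N = 0, assemble
  H = (EN − 2FM + GL) / (2(EG − F²)) = 0.
At (u, v) = (1, 2*pi/5): H = 0.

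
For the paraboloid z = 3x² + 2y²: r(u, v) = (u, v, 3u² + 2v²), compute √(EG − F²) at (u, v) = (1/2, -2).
√(EG − F²)|_{(1/2, -2)} = sqrt(74)

E = 36*u^2 + 1, F = 24*u*v, G = 16*v^2 + 1; EG − F² = 36*u^2 + 16*v^2 + 1; √(EG − F²) = sqrt(36*u^2 + 16*v^2 + 1). At the given point: sqrt(74).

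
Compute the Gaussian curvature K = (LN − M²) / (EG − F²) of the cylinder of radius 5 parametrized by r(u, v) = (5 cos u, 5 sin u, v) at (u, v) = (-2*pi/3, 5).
K = 0

Coefficients of the first fundamental form: E = 25, F = 0, G = 1.
Coefficients of the second fundamental form: L = -5, M = 0, N = 0.
Assemble K = (LN − M²)/(EG − F²) = 0. At (u, v) = (-2*pi/3, 5): K = 0.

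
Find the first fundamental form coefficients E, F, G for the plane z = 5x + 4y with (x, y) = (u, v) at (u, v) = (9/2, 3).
E = 26;  F = 20;  G = 17

Partials: r_u = (1, 0, 5), r_v = (0, 1, 4). As functions of (u, v):
  E = r_u · r_u = 26,
  F = r_u · r_v = 20,
  G = r_v · r_v = 17.
Evaluating at (u, v) = (9/2, 3): E = 26, F = 20, G = 17.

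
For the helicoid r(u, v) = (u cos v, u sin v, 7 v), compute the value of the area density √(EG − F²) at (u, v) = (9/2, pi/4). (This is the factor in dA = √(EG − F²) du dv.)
√(EG − F²)|_{(9/2, pi/4)} = sqrt(277)/2

E = 1, F = 0, G = u^2 + 49, so EG − F² = u^2 + 49. Taking the positive square root: √(EG − F²) = sqrt(u^2 + 49). At (u, v) = (9/2, pi/4): sqrt(277)/2.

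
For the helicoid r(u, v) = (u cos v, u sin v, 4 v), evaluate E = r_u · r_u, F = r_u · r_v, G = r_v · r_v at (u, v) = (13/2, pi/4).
E = 1;  F = 0;  G = 233/4

Partials: r_u = (cos(v), sin(v), 0), r_v = (-u*sin(v), u*cos(v), 4). As functions of (u, v):
  E = r_u · r_u = 1,
  F = r_u · r_v = 0,
  G = r_v · r_v = u^2 + 16.
Evaluating at (u, v) = (13/2, pi/4): E = 1, F = 0, G = 233/4.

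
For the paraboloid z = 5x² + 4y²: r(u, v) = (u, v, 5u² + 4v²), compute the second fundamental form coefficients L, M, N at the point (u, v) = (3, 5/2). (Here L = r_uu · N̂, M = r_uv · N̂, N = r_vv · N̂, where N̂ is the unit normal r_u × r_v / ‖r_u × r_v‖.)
L = 10*sqrt(1301)/1301;  M = 0;  N = 8*sqrt(1301)/1301

Compute the unit normal N̂(u, v) = (-10*u/sqrt(100*u^2 + 64*v^2 + 1), -8*v/sqrt(100*u^2 + 64*v^2 + 1), 1/sqrt(100*u^2 + 64*v^2 + 1)), and the second partials r_uu, r_uv, r_vv. Take dot products:
  L(u, v) = r_uu · N̂ = 10/sqrt(100*u^2 + 64*v^2 + 1),
  M(u, v) = r_uv · N̂ = 0,
  N(u, v) = r_vv · N̂ = 8/sqrt(100*u^2 + 64*v^2 + 1).
Evaluating at (u, v) = (3, 5/2):
  L = 10*sqrt(1301)/1301, M = 0, N = 8*sqrt(1301)/1301.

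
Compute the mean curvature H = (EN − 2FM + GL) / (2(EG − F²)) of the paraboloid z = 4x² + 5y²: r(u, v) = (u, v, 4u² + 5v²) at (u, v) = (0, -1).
H = 409*sqrt(101)/10201

With E = 64*u^2 + 1, F = 80*u*v, G = 100*v^2 + 1, L = 8/sqrt(64*u^2 + 100*v^2 + 1), M = 0, N = 10/sqrt(64*u^2 + 100*v^2 + 1), assemble
  H = (EN − 2FM + GL) / (2(EG − F²)) = (320*u^2 + 400*v^2 + 9)/(64*u^2 + 100*v^2 + 1)^(3/2).
At (u, v) = (0, -1): H = 409*sqrt(101)/10201.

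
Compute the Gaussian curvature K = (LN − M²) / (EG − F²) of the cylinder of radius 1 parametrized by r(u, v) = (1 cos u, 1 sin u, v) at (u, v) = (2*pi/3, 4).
K = 0

Coefficients of the first fundamental form: E = 1, F = 0, G = 1.
Coefficients of the second fundamental form: L = -1, M = 0, N = 0.
Assemble K = (LN − M²)/(EG − F²) = 0. At (u, v) = (2*pi/3, 4): K = 0.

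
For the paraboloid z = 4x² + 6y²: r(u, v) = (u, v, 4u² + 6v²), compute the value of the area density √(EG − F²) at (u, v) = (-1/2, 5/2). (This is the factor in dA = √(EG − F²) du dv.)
√(EG − F²)|_{(-1/2, 5/2)} = sqrt(917)

E = 64*u^2 + 1, F = 96*u*v, G = 144*v^2 + 1, so EG − F² = 64*u^2 + 144*v^2 + 1. Taking the positive square root: √(EG − F²) = sqrt(64*u^2 + 144*v^2 + 1). At (u, v) = (-1/2, 5/2): sqrt(917).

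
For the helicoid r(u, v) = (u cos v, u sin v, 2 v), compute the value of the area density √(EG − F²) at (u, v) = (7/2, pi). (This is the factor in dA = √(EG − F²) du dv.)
√(EG − F²)|_{(7/2, pi)} = sqrt(65)/2

E = 1, F = 0, G = u^2 + 4, so EG − F² = u^2 + 4. Taking the positive square root: √(EG − F²) = sqrt(u^2 + 4). At (u, v) = (7/2, pi): sqrt(65)/2.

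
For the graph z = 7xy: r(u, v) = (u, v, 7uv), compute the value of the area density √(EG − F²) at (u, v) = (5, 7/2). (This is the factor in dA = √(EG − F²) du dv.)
√(EG − F²)|_{(5, 7/2)} = sqrt(7305)/2

E = 49*v^2 + 1, F = 49*u*v, G = 49*u^2 + 1, so EG − F² = 49*u^2 + 49*v^2 + 1. Taking the positive square root: √(EG − F²) = sqrt(49*u^2 + 49*v^2 + 1). At (u, v) = (5, 7/2): sqrt(7305)/2.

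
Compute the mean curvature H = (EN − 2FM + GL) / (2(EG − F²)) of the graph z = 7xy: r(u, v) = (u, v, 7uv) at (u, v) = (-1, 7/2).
H = 9604/132651

With E = 49*v^2 + 1, F = 49*u*v, G = 49*u^2 + 1, L = 0, M = 7/sqrt(49*u^2 + 49*v^2 + 1), N = 0, assemble
  H = (EN − 2FM + GL) / (2(EG − F²)) = -343*u*v/(49*u^2 + 49*v^2 + 1)^(3/2).
At (u, v) = (-1, 7/2): H = 9604/132651.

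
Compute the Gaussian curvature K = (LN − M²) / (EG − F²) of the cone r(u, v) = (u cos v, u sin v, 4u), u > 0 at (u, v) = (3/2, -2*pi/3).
K = 0

Coefficients of the first fundamental form: E = 17, F = 0, G = u^2.
Coefficients of the second fundamental form: L = 0, M = 0, N = 4*sqrt(17)*u^2/(17*Abs(u)).
Assemble K = (LN − M²)/(EG − F²) = 0. At (u, v) = (3/2, -2*pi/3): K = 0.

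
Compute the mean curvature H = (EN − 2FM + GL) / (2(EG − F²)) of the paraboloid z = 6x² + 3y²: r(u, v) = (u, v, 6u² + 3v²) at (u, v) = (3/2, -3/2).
H = 1467*sqrt(406)/164836

With E = 144*u^2 + 1, F = 72*u*v, G = 36*v^2 + 1, L = 12/sqrt(144*u^2 + 36*v^2 + 1), M = 0, N = 6/sqrt(144*u^2 + 36*v^2 + 1), assemble
  H = (EN − 2FM + GL) / (2(EG − F²)) = 9*(48*u^2 + 24*v^2 + 1)/(144*u^2 + 36*v^2 + 1)^(3/2).
At (u, v) = (3/2, -3/2): H = 1467*sqrt(406)/164836.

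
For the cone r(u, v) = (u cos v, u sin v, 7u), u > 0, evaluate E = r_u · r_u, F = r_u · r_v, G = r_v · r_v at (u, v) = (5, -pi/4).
E = 50;  F = 0;  G = 25

Partials: r_u = (cos(v), sin(v), 7), r_v = (-u*sin(v), u*cos(v), 0). As functions of (u, v):
  E = r_u · r_u = 50,
  F = r_u · r_v = 0,
  G = r_v · r_v = u^2.
Evaluating at (u, v) = (5, -pi/4): E = 50, F = 0, G = 25.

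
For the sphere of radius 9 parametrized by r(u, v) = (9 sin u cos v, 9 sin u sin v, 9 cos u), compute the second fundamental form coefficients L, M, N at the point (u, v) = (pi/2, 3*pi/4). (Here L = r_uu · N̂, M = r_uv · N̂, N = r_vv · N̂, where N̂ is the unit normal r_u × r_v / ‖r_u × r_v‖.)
L = -9;  M = 0;  N = -9

Compute the unit normal N̂(u, v) = (sin(u)^2*cos(v)/Abs(sin(u)), sin(u)^2*sin(v)/Abs(sin(u)), sin(2*u)/(2*Abs(sin(u)))), and the second partials r_uu, r_uv, r_vv. Take dot products:
  L(u, v) = r_uu · N̂ = -9*sin(u)/Abs(sin(u)),
  M(u, v) = r_uv · N̂ = 0,
  N(u, v) = r_vv · N̂ = -9*sin(u)^3/Abs(sin(u)).
Evaluating at (u, v) = (pi/2, 3*pi/4):
  L = -9, M = 0, N = -9.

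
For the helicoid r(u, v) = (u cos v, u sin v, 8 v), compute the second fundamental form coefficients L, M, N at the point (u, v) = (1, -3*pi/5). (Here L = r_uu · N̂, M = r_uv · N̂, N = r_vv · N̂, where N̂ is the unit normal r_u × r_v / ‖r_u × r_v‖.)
L = 0;  M = -8*sqrt(65)/65;  N = 0

Compute the unit normal N̂(u, v) = (8*sin(v)/sqrt(u^2 + 64), -8*cos(v)/sqrt(u^2 + 64), u/sqrt(u^2 + 64)), and the second partials r_uu, r_uv, r_vv. Take dot products:
  L(u, v) = r_uu · N̂ = 0,
  M(u, v) = r_uv · N̂ = -8/sqrt(u^2 + 64),
  N(u, v) = r_vv · N̂ = 0.
Evaluating at (u, v) = (1, -3*pi/5):
  L = 0, M = -8*sqrt(65)/65, N = 0.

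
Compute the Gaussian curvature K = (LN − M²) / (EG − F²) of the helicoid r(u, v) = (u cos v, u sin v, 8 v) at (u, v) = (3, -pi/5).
K = -64/5329

Coefficients of the first fundamental form: E = 1, F = 0, G = u^2 + 64.
Coefficients of the second fundamental form: L = 0, M = -8/sqrt(u^2 + 64), N = 0.
Assemble K = (LN − M²)/(EG − F²) = -64/(u^2 + 64)^2. At (u, v) = (3, -pi/5): K = -64/5329.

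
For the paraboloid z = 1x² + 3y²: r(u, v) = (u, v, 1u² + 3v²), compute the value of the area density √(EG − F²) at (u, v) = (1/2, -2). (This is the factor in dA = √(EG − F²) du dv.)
√(EG − F²)|_{(1/2, -2)} = sqrt(146)

E = 4*u^2 + 1, F = 12*u*v, G = 36*v^2 + 1, so EG − F² = 4*u^2 + 36*v^2 + 1. Taking the positive square root: √(EG − F²) = sqrt(4*u^2 + 36*v^2 + 1). At (u, v) = (1/2, -2): sqrt(146).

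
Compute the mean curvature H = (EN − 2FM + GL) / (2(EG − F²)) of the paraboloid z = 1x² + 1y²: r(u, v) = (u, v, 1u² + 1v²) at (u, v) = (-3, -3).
H = 74*sqrt(73)/5329

With E = 4*u^2 + 1, F = 4*u*v, G = 4*v^2 + 1, L = 2/sqrt(4*u^2 + 4*v^2 + 1), M = 0, N = 2/sqrt(4*u^2 + 4*v^2 + 1), assemble
  H = (EN − 2FM + GL) / (2(EG − F²)) = 2*(2*u^2 + 2*v^2 + 1)/(4*u^2 + 4*v^2 + 1)^(3/2).
At (u, v) = (-3, -3): H = 74*sqrt(73)/5329.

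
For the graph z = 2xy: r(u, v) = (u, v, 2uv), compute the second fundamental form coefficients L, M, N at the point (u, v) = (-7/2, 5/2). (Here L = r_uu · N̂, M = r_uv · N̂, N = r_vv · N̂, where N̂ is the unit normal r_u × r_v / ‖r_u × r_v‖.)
L = 0;  M = 2*sqrt(3)/15;  N = 0

Compute the unit normal N̂(u, v) = (-2*v/sqrt(4*u^2 + 4*v^2 + 1), -2*u/sqrt(4*u^2 + 4*v^2 + 1), 1/sqrt(4*u^2 + 4*v^2 + 1)), and the second partials r_uu, r_uv, r_vv. Take dot products:
  L(u, v) = r_uu · N̂ = 0,
  M(u, v) = r_uv · N̂ = 2/sqrt(4*u^2 + 4*v^2 + 1),
  N(u, v) = r_vv · N̂ = 0.
Evaluating at (u, v) = (-7/2, 5/2):
  L = 0, M = 2*sqrt(3)/15, N = 0.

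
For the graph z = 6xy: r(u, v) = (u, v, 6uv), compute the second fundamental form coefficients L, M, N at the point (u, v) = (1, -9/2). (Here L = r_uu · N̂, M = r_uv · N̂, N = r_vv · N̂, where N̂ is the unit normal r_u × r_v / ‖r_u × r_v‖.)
L = 0;  M = 3*sqrt(766)/383;  N = 0

Compute the unit normal N̂(u, v) = (-6*v/sqrt(36*u^2 + 36*v^2 + 1), -6*u/sqrt(36*u^2 + 36*v^2 + 1), 1/sqrt(36*u^2 + 36*v^2 + 1)), and the second partials r_uu, r_uv, r_vv. Take dot products:
  L(u, v) = r_uu · N̂ = 0,
  M(u, v) = r_uv · N̂ = 6/sqrt(36*u^2 + 36*v^2 + 1),
  N(u, v) = r_vv · N̂ = 0.
Evaluating at (u, v) = (1, -9/2):
  L = 0, M = 3*sqrt(766)/383, N = 0.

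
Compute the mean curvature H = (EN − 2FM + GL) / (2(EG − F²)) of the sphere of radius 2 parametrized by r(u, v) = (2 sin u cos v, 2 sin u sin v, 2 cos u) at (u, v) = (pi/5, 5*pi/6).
H = -1/2

With E = 4, F = 0, G = 4*sin(u)^2, L = -2*sin(u)/Abs(sin(u)), M = 0, N = -2*sin(u)^3/Abs(sin(u)), assemble
  H = (EN − 2FM + GL) / (2(EG − F²)) = -sin(u)/(2*Abs(sin(u))).
At (u, v) = (pi/5, 5*pi/6): H = -1/2.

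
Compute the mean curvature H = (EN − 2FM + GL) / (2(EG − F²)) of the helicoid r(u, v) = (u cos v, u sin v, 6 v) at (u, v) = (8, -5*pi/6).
H = 0

With E = 1, F = 0, G = u^2 + 36, L = 0, M = -6/sqrt(u^2 + 36), N = 0, assemble
  H = (EN − 2FM + GL) / (2(EG − F²)) = 0.
At (u, v) = (8, -5*pi/6): H = 0.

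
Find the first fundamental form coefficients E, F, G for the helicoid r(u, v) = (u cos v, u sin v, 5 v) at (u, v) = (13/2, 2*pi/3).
E = 1;  F = 0;  G = 269/4

Partials: r_u = (cos(v), sin(v), 0), r_v = (-u*sin(v), u*cos(v), 5). As functions of (u, v):
  E = r_u · r_u = 1,
  F = r_u · r_v = 0,
  G = r_v · r_v = u^2 + 25.
Evaluating at (u, v) = (13/2, 2*pi/3): E = 1, F = 0, G = 269/4.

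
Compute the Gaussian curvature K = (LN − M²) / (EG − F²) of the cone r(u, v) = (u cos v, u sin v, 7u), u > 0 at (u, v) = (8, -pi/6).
K = 0

Coefficients of the first fundamental form: E = 50, F = 0, G = u^2.
Coefficients of the second fundamental form: L = 0, M = 0, N = 7*sqrt(2)*u^2/(10*Abs(u)).
Assemble K = (LN − M²)/(EG − F²) = 0. At (u, v) = (8, -pi/6): K = 0.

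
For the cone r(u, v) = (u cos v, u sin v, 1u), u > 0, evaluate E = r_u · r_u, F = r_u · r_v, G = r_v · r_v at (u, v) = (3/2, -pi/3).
E = 2;  F = 0;  G = 9/4

Partials: r_u = (cos(v), sin(v), 1), r_v = (-u*sin(v), u*cos(v), 0). As functions of (u, v):
  E = r_u · r_u = 2,
  F = r_u · r_v = 0,
  G = r_v · r_v = u^2.
Evaluating at (u, v) = (3/2, -pi/3): E = 2, F = 0, G = 9/4.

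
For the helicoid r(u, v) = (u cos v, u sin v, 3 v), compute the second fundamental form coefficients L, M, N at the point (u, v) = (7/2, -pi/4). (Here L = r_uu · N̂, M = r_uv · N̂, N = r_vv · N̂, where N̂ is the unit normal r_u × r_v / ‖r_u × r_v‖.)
L = 0;  M = -6*sqrt(85)/85;  N = 0

Compute the unit normal N̂(u, v) = (3*sin(v)/sqrt(u^2 + 9), -3*cos(v)/sqrt(u^2 + 9), u/sqrt(u^2 + 9)), and the second partials r_uu, r_uv, r_vv. Take dot products:
  L(u, v) = r_uu · N̂ = 0,
  M(u, v) = r_uv · N̂ = -3/sqrt(u^2 + 9),
  N(u, v) = r_vv · N̂ = 0.
Evaluating at (u, v) = (7/2, -pi/4):
  L = 0, M = -6*sqrt(85)/85, N = 0.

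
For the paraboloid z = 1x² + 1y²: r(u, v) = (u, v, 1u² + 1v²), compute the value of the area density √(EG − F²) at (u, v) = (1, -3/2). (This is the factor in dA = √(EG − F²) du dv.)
√(EG − F²)|_{(1, -3/2)} = sqrt(14)

E = 4*u^2 + 1, F = 4*u*v, G = 4*v^2 + 1, so EG − F² = 4*u^2 + 4*v^2 + 1. Taking the positive square root: √(EG − F²) = sqrt(4*u^2 + 4*v^2 + 1). At (u, v) = (1, -3/2): sqrt(14).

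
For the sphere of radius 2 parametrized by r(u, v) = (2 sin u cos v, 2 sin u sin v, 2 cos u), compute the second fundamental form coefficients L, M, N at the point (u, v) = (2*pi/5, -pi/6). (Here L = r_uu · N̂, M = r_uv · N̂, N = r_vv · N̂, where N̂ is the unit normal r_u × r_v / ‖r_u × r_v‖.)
L = -2;  M = 0;  N = -5/4 - sqrt(5)/4

Compute the unit normal N̂(u, v) = (sin(u)^2*cos(v)/Abs(sin(u)), sin(u)^2*sin(v)/Abs(sin(u)), sin(2*u)/(2*Abs(sin(u)))), and the second partials r_uu, r_uv, r_vv. Take dot products:
  L(u, v) = r_uu · N̂ = -2*sin(u)/Abs(sin(u)),
  M(u, v) = r_uv · N̂ = 0,
  N(u, v) = r_vv · N̂ = -2*sin(u)^3/Abs(sin(u)).
Evaluating at (u, v) = (2*pi/5, -pi/6):
  L = -2, M = 0, N = -5/4 - sqrt(5)/4.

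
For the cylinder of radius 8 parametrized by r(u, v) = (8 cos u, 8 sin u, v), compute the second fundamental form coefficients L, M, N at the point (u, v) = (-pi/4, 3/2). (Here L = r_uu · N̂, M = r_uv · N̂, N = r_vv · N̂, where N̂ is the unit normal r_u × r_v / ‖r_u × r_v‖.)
L = -8;  M = 0;  N = 0

Compute the unit normal N̂(u, v) = (cos(u), sin(u), 0), and the second partials r_uu, r_uv, r_vv. Take dot products:
  L(u, v) = r_uu · N̂ = -8,
  M(u, v) = r_uv · N̂ = 0,
  N(u, v) = r_vv · N̂ = 0.
Evaluating at (u, v) = (-pi/4, 3/2):
  L = -8, M = 0, N = 0.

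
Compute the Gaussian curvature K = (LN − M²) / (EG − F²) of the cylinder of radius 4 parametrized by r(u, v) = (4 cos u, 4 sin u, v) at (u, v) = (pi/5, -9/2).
K = 0

Coefficients of the first fundamental form: E = 16, F = 0, G = 1.
Coefficients of the second fundamental form: L = -4, M = 0, N = 0.
Assemble K = (LN − M²)/(EG − F²) = 0. At (u, v) = (pi/5, -9/2): K = 0.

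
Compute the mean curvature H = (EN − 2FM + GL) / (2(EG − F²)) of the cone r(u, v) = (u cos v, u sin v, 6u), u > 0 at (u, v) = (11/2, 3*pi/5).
H = 6*sqrt(37)/407

With E = 37, F = 0, G = u^2, L = 0, M = 0, N = 6*sqrt(37)*u^2/(37*Abs(u)), assemble
  H = (EN − 2FM + GL) / (2(EG − F²)) = 3*sqrt(37)/(37*Abs(u)).
At (u, v) = (11/2, 3*pi/5): H = 6*sqrt(37)/407.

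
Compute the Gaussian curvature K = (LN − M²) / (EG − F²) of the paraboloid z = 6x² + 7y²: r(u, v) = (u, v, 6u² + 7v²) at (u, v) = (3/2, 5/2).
K = 42/600625

Coefficients of the first fundamental form: E = 144*u^2 + 1, F = 168*u*v, G = 196*v^2 + 1.
Coefficients of the second fundamental form: L = 12/sqrt(144*u^2 + 196*v^2 + 1), M = 0, N = 14/sqrt(144*u^2 + 196*v^2 + 1).
Assemble K = (LN − M²)/(EG − F²) = 168/(20736*u^4 + 56448*u^2*v^2 + 288*u^2 + 38416*v^4 + 392*v^2 + 1). At (u, v) = (3/2, 5/2): K = 42/600625.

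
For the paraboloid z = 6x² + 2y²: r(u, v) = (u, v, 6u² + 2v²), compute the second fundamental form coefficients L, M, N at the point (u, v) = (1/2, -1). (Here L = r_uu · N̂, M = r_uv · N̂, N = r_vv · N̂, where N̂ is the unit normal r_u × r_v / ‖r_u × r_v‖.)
L = 12*sqrt(53)/53;  M = 0;  N = 4*sqrt(53)/53

Compute the unit normal N̂(u, v) = (-12*u/sqrt(144*u^2 + 16*v^2 + 1), -4*v/sqrt(144*u^2 + 16*v^2 + 1), 1/sqrt(144*u^2 + 16*v^2 + 1)), and the second partials r_uu, r_uv, r_vv. Take dot products:
  L(u, v) = r_uu · N̂ = 12/sqrt(144*u^2 + 16*v^2 + 1),
  M(u, v) = r_uv · N̂ = 0,
  N(u, v) = r_vv · N̂ = 4/sqrt(144*u^2 + 16*v^2 + 1).
Evaluating at (u, v) = (1/2, -1):
  L = 12*sqrt(53)/53, M = 0, N = 4*sqrt(53)/53.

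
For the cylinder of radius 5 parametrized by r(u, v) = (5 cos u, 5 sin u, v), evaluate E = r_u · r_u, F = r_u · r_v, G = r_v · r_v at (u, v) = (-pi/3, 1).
E = 25;  F = 0;  G = 1

Partials: r_u = (-5*sin(u), 5*cos(u), 0), r_v = (0, 0, 1). As functions of (u, v):
  E = r_u · r_u = 25,
  F = r_u · r_v = 0,
  G = r_v · r_v = 1.
Evaluating at (u, v) = (-pi/3, 1): E = 25, F = 0, G = 1.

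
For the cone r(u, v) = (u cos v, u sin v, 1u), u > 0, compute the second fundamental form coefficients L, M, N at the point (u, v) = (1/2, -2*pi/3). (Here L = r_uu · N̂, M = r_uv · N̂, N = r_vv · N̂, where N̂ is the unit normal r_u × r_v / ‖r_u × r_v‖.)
L = 0;  M = 0;  N = sqrt(2)/4

Compute the unit normal N̂(u, v) = (-sqrt(2)*u*cos(v)/(2*Abs(u)), -sqrt(2)*u*sin(v)/(2*Abs(u)), sqrt(2)*u/(2*Abs(u))), and the second partials r_uu, r_uv, r_vv. Take dot products:
  L(u, v) = r_uu · N̂ = 0,
  M(u, v) = r_uv · N̂ = 0,
  N(u, v) = r_vv · N̂ = sqrt(2)*u^2/(2*Abs(u)).
Evaluating at (u, v) = (1/2, -2*pi/3):
  L = 0, M = 0, N = sqrt(2)/4.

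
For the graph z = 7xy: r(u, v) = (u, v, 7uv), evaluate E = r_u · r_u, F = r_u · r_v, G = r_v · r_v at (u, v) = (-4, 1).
E = 50;  F = -196;  G = 785

Partials: r_u = (1, 0, 7*v), r_v = (0, 1, 7*u). As functions of (u, v):
  E = r_u · r_u = 49*v^2 + 1,
  F = r_u · r_v = 49*u*v,
  G = r_v · r_v = 49*u^2 + 1.
Evaluating at (u, v) = (-4, 1): E = 50, F = -196, G = 785.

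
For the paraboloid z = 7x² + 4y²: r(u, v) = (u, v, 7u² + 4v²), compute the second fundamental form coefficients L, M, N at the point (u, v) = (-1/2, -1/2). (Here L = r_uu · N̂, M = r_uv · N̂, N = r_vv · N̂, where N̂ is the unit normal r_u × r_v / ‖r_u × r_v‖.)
L = 7*sqrt(66)/33;  M = 0;  N = 4*sqrt(66)/33

Compute the unit normal N̂(u, v) = (-14*u/sqrt(196*u^2 + 64*v^2 + 1), -8*v/sqrt(196*u^2 + 64*v^2 + 1), 1/sqrt(196*u^2 + 64*v^2 + 1)), and the second partials r_uu, r_uv, r_vv. Take dot products:
  L(u, v) = r_uu · N̂ = 14/sqrt(196*u^2 + 64*v^2 + 1),
  M(u, v) = r_uv · N̂ = 0,
  N(u, v) = r_vv · N̂ = 8/sqrt(196*u^2 + 64*v^2 + 1).
Evaluating at (u, v) = (-1/2, -1/2):
  L = 7*sqrt(66)/33, M = 0, N = 4*sqrt(66)/33.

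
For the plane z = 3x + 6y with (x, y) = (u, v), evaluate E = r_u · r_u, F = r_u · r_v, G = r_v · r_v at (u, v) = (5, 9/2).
E = 10;  F = 18;  G = 37

Partials: r_u = (1, 0, 3), r_v = (0, 1, 6). As functions of (u, v):
  E = r_u · r_u = 10,
  F = r_u · r_v = 18,
  G = r_v · r_v = 37.
Evaluating at (u, v) = (5, 9/2): E = 10, F = 18, G = 37.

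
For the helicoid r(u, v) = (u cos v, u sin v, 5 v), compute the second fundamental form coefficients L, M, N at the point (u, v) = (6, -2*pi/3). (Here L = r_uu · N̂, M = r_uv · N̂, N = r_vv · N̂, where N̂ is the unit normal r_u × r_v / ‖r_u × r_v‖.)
L = 0;  M = -5*sqrt(61)/61;  N = 0

Compute the unit normal N̂(u, v) = (5*sin(v)/sqrt(u^2 + 25), -5*cos(v)/sqrt(u^2 + 25), u/sqrt(u^2 + 25)), and the second partials r_uu, r_uv, r_vv. Take dot products:
  L(u, v) = r_uu · N̂ = 0,
  M(u, v) = r_uv · N̂ = -5/sqrt(u^2 + 25),
  N(u, v) = r_vv · N̂ = 0.
Evaluating at (u, v) = (6, -2*pi/3):
  L = 0, M = -5*sqrt(61)/61, N = 0.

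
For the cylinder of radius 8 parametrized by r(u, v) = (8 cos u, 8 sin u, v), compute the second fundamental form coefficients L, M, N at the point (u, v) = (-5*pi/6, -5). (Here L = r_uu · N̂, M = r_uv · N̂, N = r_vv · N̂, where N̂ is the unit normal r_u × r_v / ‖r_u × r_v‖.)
L = -8;  M = 0;  N = 0

Compute the unit normal N̂(u, v) = (cos(u), sin(u), 0), and the second partials r_uu, r_uv, r_vv. Take dot products:
  L(u, v) = r_uu · N̂ = -8,
  M(u, v) = r_uv · N̂ = 0,
  N(u, v) = r_vv · N̂ = 0.
Evaluating at (u, v) = (-5*pi/6, -5):
  L = -8, M = 0, N = 0.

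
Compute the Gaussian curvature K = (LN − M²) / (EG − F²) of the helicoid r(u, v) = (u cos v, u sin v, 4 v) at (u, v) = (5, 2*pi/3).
K = -16/1681

Coefficients of the first fundamental form: E = 1, F = 0, G = u^2 + 16.
Coefficients of the second fundamental form: L = 0, M = -4/sqrt(u^2 + 16), N = 0.
Assemble K = (LN − M²)/(EG − F²) = -16/(u^2 + 16)^2. At (u, v) = (5, 2*pi/3): K = -16/1681.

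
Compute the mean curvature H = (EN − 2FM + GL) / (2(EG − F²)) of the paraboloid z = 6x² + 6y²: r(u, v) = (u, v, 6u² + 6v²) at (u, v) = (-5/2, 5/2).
H = 10812*sqrt(1801)/3243601

With E = 144*u^2 + 1, F = 144*u*v, G = 144*v^2 + 1, L = 12/sqrt(144*u^2 + 144*v^2 + 1), M = 0, N = 12/sqrt(144*u^2 + 144*v^2 + 1), assemble
  H = (EN − 2FM + GL) / (2(EG − F²)) = 12*(72*u^2 + 72*v^2 + 1)/(144*u^2 + 144*v^2 + 1)^(3/2).
At (u, v) = (-5/2, 5/2): H = 10812*sqrt(1801)/3243601.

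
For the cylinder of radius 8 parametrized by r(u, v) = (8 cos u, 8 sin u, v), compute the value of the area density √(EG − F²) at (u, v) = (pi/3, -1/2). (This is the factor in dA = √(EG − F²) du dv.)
√(EG − F²)|_{(pi/3, -1/2)} = 8

E = 64, F = 0, G = 1, so EG − F² = 64. Taking the positive square root: √(EG − F²) = 8. At (u, v) = (pi/3, -1/2): 8.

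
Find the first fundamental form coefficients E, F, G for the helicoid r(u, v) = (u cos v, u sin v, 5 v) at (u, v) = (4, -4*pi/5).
E = 1;  F = 0;  G = 41

Partials: r_u = (cos(v), sin(v), 0), r_v = (-u*sin(v), u*cos(v), 5). As functions of (u, v):
  E = r_u · r_u = 1,
  F = r_u · r_v = 0,
  G = r_v · r_v = u^2 + 25.
Evaluating at (u, v) = (4, -4*pi/5): E = 1, F = 0, G = 41.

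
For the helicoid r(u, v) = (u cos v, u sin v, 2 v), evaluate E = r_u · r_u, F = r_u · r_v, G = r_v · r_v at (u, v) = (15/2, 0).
E = 1;  F = 0;  G = 241/4

Partials: r_u = (cos(v), sin(v), 0), r_v = (-u*sin(v), u*cos(v), 2). As functions of (u, v):
  E = r_u · r_u = 1,
  F = r_u · r_v = 0,
  G = r_v · r_v = u^2 + 4.
Evaluating at (u, v) = (15/2, 0): E = 1, F = 0, G = 241/4.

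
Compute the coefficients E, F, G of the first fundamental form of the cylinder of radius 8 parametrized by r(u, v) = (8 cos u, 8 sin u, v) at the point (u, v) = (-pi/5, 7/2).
E = 64;  F = 0;  G = 1

Partials: r_u = (-8*sin(u), 8*cos(u), 0), r_v = (0, 0, 1). As functions of (u, v):
  E = r_u · r_u = 64,
  F = r_u · r_v = 0,
  G = r_v · r_v = 1.
Evaluating at (u, v) = (-pi/5, 7/2): E = 64, F = 0, G = 1.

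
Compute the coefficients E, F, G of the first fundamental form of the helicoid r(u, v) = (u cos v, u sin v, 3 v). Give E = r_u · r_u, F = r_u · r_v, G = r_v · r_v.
E = 1;  F = 0;  G = u^2 + 9

Compute partials: r_u = (cos(v), sin(v), 0), r_v = (-u*sin(v), u*cos(v), 3). Then
  E = r_u · r_u = 1,
  F = r_u · r_v = 0,
  G = r_v · r_v = u^2 + 9.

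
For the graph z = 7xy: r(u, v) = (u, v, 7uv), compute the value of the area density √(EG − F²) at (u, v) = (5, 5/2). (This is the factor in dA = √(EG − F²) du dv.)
√(EG − F²)|_{(5, 5/2)} = 3*sqrt(681)/2

E = 49*v^2 + 1, F = 49*u*v, G = 49*u^2 + 1, so EG − F² = 49*u^2 + 49*v^2 + 1. Taking the positive square root: √(EG − F²) = sqrt(49*u^2 + 49*v^2 + 1). At (u, v) = (5, 5/2): 3*sqrt(681)/2.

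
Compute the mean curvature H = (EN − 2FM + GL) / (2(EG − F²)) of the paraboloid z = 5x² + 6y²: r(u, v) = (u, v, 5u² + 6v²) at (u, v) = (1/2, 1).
H = 881*sqrt(170)/28900

With E = 100*u^2 + 1, F = 120*u*v, G = 144*v^2 + 1, L = 10/sqrt(100*u^2 + 144*v^2 + 1), M = 0, N = 12/sqrt(100*u^2 + 144*v^2 + 1), assemble
  H = (EN − 2FM + GL) / (2(EG − F²)) = (600*u^2 + 720*v^2 + 11)/(100*u^2 + 144*v^2 + 1)^(3/2).
At (u, v) = (1/2, 1): H = 881*sqrt(170)/28900.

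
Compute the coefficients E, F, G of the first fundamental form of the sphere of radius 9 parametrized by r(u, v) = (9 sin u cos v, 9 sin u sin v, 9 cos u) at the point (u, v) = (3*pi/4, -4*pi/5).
E = 81;  F = 0;  G = 81/2

Partials: r_u = (9*cos(u)*cos(v), 9*sin(v)*cos(u), -9*sin(u)), r_v = (-9*sin(u)*sin(v), 9*sin(u)*cos(v), 0). As functions of (u, v):
  E = r_u · r_u = 81,
  F = r_u · r_v = 0,
  G = r_v · r_v = 81*sin(u)^2.
Evaluating at (u, v) = (3*pi/4, -4*pi/5): E = 81, F = 0, G = 81/2.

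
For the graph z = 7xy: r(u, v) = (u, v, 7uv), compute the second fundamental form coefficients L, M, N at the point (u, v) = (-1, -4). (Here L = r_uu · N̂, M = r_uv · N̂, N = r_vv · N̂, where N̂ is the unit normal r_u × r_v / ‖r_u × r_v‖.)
L = 0;  M = 7*sqrt(834)/834;  N = 0

Compute the unit normal N̂(u, v) = (-7*v/sqrt(49*u^2 + 49*v^2 + 1), -7*u/sqrt(49*u^2 + 49*v^2 + 1), 1/sqrt(49*u^2 + 49*v^2 + 1)), and the second partials r_uu, r_uv, r_vv. Take dot products:
  L(u, v) = r_uu · N̂ = 0,
  M(u, v) = r_uv · N̂ = 7/sqrt(49*u^2 + 49*v^2 + 1),
  N(u, v) = r_vv · N̂ = 0.
Evaluating at (u, v) = (-1, -4):
  L = 0, M = 7*sqrt(834)/834, N = 0.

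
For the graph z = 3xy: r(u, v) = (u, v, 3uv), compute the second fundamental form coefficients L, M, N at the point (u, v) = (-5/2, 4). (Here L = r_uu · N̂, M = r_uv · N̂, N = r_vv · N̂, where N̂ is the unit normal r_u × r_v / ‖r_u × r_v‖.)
L = 0;  M = 6*sqrt(805)/805;  N = 0

Compute the unit normal N̂(u, v) = (-3*v/sqrt(9*u^2 + 9*v^2 + 1), -3*u/sqrt(9*u^2 + 9*v^2 + 1), 1/sqrt(9*u^2 + 9*v^2 + 1)), and the second partials r_uu, r_uv, r_vv. Take dot products:
  L(u, v) = r_uu · N̂ = 0,
  M(u, v) = r_uv · N̂ = 3/sqrt(9*u^2 + 9*v^2 + 1),
  N(u, v) = r_vv · N̂ = 0.
Evaluating at (u, v) = (-5/2, 4):
  L = 0, M = 6*sqrt(805)/805, N = 0.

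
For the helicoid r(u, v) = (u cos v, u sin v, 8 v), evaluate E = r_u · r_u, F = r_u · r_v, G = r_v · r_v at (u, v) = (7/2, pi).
E = 1;  F = 0;  G = 305/4

Partials: r_u = (cos(v), sin(v), 0), r_v = (-u*sin(v), u*cos(v), 8). As functions of (u, v):
  E = r_u · r_u = 1,
  F = r_u · r_v = 0,
  G = r_v · r_v = u^2 + 64.
Evaluating at (u, v) = (7/2, pi): E = 1, F = 0, G = 305/4.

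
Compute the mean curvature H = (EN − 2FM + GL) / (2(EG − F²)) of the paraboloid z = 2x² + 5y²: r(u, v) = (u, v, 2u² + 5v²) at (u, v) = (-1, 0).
H = 87*sqrt(17)/289

With E = 16*u^2 + 1, F = 40*u*v, G = 100*v^2 + 1, L = 4/sqrt(16*u^2 + 100*v^2 + 1), M = 0, N = 10/sqrt(16*u^2 + 100*v^2 + 1), assemble
  H = (EN − 2FM + GL) / (2(EG − F²)) = (80*u^2 + 200*v^2 + 7)/(16*u^2 + 100*v^2 + 1)^(3/2).
At (u, v) = (-1, 0): H = 87*sqrt(17)/289.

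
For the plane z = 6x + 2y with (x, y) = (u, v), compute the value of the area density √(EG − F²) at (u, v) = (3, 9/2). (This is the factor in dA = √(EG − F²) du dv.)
√(EG − F²)|_{(3, 9/2)} = sqrt(41)

E = 37, F = 12, G = 5, so EG − F² = 41. Taking the positive square root: √(EG − F²) = sqrt(41). At (u, v) = (3, 9/2): sqrt(41).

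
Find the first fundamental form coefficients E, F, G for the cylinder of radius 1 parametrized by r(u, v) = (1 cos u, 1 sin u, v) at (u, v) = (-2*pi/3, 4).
E = 1;  F = 0;  G = 1

Partials: r_u = (-sin(u), cos(u), 0), r_v = (0, 0, 1). As functions of (u, v):
  E = r_u · r_u = 1,
  F = r_u · r_v = 0,
  G = r_v · r_v = 1.
Evaluating at (u, v) = (-2*pi/3, 4): E = 1, F = 0, G = 1.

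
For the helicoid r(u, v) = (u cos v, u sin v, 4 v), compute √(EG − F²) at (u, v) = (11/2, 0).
√(EG − F²)|_{(11/2, 0)} = sqrt(185)/2

E = 1, F = 0, G = u^2 + 16; EG − F² = u^2 + 16; √(EG − F²) = sqrt(u^2 + 16). At the given point: sqrt(185)/2.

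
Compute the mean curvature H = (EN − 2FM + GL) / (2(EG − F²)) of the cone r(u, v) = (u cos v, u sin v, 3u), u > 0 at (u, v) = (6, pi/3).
H = sqrt(10)/40

With E = 10, F = 0, G = u^2, L = 0, M = 0, N = 3*sqrt(10)*u^2/(10*Abs(u)), assemble
  H = (EN − 2FM + GL) / (2(EG − F²)) = 3*sqrt(10)/(20*Abs(u)).
At (u, v) = (6, pi/3): H = sqrt(10)/40.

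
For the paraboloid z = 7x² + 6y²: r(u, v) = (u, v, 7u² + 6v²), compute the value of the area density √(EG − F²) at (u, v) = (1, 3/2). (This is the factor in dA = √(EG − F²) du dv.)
√(EG − F²)|_{(1, 3/2)} = sqrt(521)

E = 196*u^2 + 1, F = 168*u*v, G = 144*v^2 + 1, so EG − F² = 196*u^2 + 144*v^2 + 1. Taking the positive square root: √(EG − F²) = sqrt(196*u^2 + 144*v^2 + 1). At (u, v) = (1, 3/2): sqrt(521).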